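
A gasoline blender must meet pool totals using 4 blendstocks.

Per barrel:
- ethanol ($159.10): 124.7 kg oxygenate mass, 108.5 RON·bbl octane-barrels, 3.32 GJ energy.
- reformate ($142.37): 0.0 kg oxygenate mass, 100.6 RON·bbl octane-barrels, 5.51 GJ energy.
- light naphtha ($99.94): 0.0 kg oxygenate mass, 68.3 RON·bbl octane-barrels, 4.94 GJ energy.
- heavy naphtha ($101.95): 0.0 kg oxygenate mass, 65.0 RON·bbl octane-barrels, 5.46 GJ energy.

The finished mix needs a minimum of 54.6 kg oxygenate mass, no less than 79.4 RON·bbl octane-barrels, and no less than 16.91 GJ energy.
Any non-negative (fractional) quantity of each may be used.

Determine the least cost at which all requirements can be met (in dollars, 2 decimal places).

Treat it as an LP. Let x1 = barrels of ethanol, x2 = barrels of reformate, x3 = barrels of light naphtha, x4 = barrels of heavy naphtha.
min 159.1x1 + 142.37x2 + 99.94x3 + 101.95x4 subject to:
  124.7x1 ≥ 54.6   (oxygenate mass)
  108.5x1 + 100.6x2 + 68.3x3 + 65x4 ≥ 79.4   (octane-barrels)
  3.32x1 + 5.51x2 + 4.94x3 + 5.46x4 ≥ 16.91   (energy)
  x1, x2, x3, x4 ≥ 0.
The optimal basis is {ethanol, heavy naphtha}; reformate, light naphtha drop out. The oxygenate mass and energy requirements are met with equality.
That vertex is x1 = 0.437851, x4 = 2.83083.
Cost = 159.1·0.437851 + 101.95·2.83083 = 358.2652.

$358.27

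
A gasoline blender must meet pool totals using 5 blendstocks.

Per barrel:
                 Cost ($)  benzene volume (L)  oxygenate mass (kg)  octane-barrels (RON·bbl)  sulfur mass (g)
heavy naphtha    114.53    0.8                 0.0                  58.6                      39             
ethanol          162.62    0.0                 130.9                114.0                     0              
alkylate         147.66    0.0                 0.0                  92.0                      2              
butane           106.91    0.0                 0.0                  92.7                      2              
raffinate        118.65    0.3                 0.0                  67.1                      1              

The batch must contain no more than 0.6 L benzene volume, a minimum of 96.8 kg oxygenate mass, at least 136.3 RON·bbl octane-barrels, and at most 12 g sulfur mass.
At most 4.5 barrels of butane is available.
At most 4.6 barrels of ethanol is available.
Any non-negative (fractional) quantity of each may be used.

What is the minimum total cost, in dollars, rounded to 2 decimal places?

Let x1 = barrels of heavy naphtha, x2 = barrels of ethanol, x3 = barrels of alkylate, x4 = barrels of butane, x5 = barrels of raffinate.
Minimize 114.53x1 + 162.62x2 + 147.66x3 + 106.91x4 + 118.65x5 with:
  0.8x1 + 0.3x5 ≤ 0.6   (benzene volume)
  130.9x2 ≥ 96.8   (oxygenate mass)
  58.6x1 + 114x2 + 92x3 + 92.7x4 + 67.1x5 ≥ 136.3   (octane-barrels)
  39x1 + 2x3 + 2x4 + 1x5 ≤ 12   (sulfur mass)
  x4 ≤ 4.5
  x2 ≤ 4.6
  x1, x2, x3, x4, x5 ≥ 0.
The minimum-cost mix takes nothing from heavy naphtha, alkylate, raffinate — only ethanol, butane. Binding constraints: oxygenate mass and octane-barrels.
Solving gives x2 = 0.7395, x4 = 0.5609.
Objective = 162.62·0.7395 + 106.91·0.5609 = 180.2233.

$180.22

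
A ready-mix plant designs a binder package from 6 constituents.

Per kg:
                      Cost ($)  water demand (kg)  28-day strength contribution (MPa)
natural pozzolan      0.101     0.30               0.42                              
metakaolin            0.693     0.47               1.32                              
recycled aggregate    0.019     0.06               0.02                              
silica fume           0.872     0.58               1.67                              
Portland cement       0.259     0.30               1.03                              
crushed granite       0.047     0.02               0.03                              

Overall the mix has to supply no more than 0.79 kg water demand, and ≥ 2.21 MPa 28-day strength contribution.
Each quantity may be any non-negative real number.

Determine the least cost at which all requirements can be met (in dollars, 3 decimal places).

$0.552

Let x1 = kg of natural pozzolan, x2 = kg of metakaolin, x3 = kg of recycled aggregate, x4 = kg of silica fume, x5 = kg of Portland cement, x6 = kg of crushed granite.
Minimize 0.101x1 + 0.693x2 + 0.019x3 + 0.872x4 + 0.259x5 + 0.047x6 s.t.:
  0.3x1 + 0.47x2 + 0.06x3 + 0.58x4 + 0.3x5 + 0.02x6 ≤ 0.79   (water demand)
  0.42x1 + 1.32x2 + 0.02x3 + 1.67x4 + 1.03x5 + 0.03x6 ≥ 2.21   (28-day strength contribution)
  x1, x2, x3, x4, x5, x6 ≥ 0.
The optimal basis is {natural pozzolan, Portland cement}; metakaolin, recycled aggregate, silica fume, crushed granite drop out. The water demand and 28-day strength contribution requirements are met with equality.
Solving gives x1 = 0.8235, x5 = 1.81.
Total cost: 0.101·0.8235 + 0.259·1.81 = 0.55196.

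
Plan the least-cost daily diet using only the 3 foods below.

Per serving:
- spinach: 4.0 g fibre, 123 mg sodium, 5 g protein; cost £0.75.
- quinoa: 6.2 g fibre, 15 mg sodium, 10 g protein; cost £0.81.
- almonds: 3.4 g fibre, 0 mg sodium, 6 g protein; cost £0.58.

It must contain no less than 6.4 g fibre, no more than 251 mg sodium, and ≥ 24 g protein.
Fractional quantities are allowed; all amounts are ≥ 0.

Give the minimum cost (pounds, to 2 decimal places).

£1.94

This is a linear program. Let x1 = servings of spinach, x2 = servings of quinoa, x3 = servings of almonds.
Minimise 0.75x1 + 0.81x2 + 0.58x3 with:
  4x1 + 6.2x2 + 3.4x3 ≥ 6.4   (fibre)
  123x1 + 15x2 ≤ 251   (sodium)
  5x1 + 10x2 + 6x3 ≥ 24   (protein)
  x1, x2, x3 ≥ 0.
At the optimum only quinoa is positive (spinach, almonds = 0). The protein requirement is met with equality.
That vertex is x2 = 2.4.
Hence cost = 0.81·2.4 = £1.9440.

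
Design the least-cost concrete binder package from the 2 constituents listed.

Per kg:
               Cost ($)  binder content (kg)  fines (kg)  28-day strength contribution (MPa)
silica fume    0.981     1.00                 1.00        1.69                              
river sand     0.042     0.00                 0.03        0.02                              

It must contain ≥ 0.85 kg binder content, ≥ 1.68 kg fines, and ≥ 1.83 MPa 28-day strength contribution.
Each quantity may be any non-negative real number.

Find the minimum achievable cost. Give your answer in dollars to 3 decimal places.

Let x1 = kg of silica fume, x2 = kg of river sand.
Minimize 0.981x1 + 0.042x2 with:
  1x1 ≥ 0.85   (binder content)
  1x1 + 0.03x2 ≥ 1.68   (fines)
  1.69x1 + 0.02x2 ≥ 1.83   (28-day strength contribution)
  x1, x2 ≥ 0.
The minimum-cost mix takes nothing from river sand — only silica fume. The fines requirement is met with equality.
Solving gives x1 = 1.68.
Cost = 0.981·1.68 = 1.64808.

$1.648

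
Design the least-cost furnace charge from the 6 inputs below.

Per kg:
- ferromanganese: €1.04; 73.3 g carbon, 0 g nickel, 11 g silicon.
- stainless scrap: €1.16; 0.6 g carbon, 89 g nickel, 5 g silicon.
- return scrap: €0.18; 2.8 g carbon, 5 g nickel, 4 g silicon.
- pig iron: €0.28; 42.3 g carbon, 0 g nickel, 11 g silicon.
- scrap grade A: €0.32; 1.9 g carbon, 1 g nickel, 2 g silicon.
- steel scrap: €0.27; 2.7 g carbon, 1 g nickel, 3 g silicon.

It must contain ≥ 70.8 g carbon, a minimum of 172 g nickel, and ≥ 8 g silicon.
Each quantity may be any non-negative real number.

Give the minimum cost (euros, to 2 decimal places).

€2.70

Let x1 = kg of ferromanganese, x2 = kg of stainless scrap, x3 = kg of return scrap, x4 = kg of pig iron, x5 = kg of scrap grade A, x6 = kg of steel scrap.
Minimize 1.04x1 + 1.16x2 + 0.18x3 + 0.28x4 + 0.32x5 + 0.27x6 subject to:
  73.3x1 + 0.6x2 + 2.8x3 + 42.3x4 + 1.9x5 + 2.7x6 ≥ 70.8   (carbon)
  89x2 + 5x3 + 1x5 + 1x6 ≥ 172   (nickel)
  11x1 + 5x2 + 4x3 + 11x4 + 2x5 + 3x6 ≥ 8   (silicon)
  x1, x2, x3, x4, x5, x6 ≥ 0.
At the optimum only stainless scrap, pig iron are positive (ferromanganese, return scrap, scrap grade A, steel scrap = 0). The carbon and nickel requirements are met with equality.
So stainless scrap = 1.933 kg, pig iron = 1.646 kg.
Hence cost = 1.16·1.933 + 0.28·1.646 = €2.7032.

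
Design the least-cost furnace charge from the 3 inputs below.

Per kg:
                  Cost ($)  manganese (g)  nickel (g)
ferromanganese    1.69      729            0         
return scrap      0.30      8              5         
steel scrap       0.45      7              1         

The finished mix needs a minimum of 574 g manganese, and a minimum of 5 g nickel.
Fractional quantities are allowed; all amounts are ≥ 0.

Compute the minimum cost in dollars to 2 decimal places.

Set it up as a linear program. Let x1 = kg of ferromanganese, x2 = kg of return scrap, x3 = kg of steel scrap.
min 1.69x1 + 0.3x2 + 0.45x3 with:
  729x1 + 8x2 + 7x3 ≥ 574   (manganese)
  5x2 + 1x3 ≥ 5   (nickel)
  x1, x2, x3 ≥ 0.
The cheapest feasible vertex uses only ferromanganese, return scrap; steel scrap is not used. Binding constraints: manganese and nickel.
So ferromanganese = 0.7764 kg, return scrap = 1 kg.
Objective = 1.69·0.7764 + 0.3·1 = 1.6121.

$1.61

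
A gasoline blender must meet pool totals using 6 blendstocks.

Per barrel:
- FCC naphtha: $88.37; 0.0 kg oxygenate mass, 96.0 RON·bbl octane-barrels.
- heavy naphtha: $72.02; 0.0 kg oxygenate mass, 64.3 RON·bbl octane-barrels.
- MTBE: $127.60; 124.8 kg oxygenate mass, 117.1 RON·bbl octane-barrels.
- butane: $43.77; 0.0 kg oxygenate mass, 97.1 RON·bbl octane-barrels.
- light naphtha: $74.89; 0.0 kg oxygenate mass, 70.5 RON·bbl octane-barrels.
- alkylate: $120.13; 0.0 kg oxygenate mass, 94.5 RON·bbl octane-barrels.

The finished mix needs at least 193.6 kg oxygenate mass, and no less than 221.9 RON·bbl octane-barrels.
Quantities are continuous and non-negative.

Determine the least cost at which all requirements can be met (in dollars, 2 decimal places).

Let x1 = barrels of FCC naphtha, x2 = barrels of heavy naphtha, x3 = barrels of MTBE, x4 = barrels of butane, x5 = barrels of light naphtha, x6 = barrels of alkylate.
Minimise 88.37x1 + 72.02x2 + 127.6x3 + 43.77x4 + 74.89x5 + 120.13x6 s.t.:
  124.8x3 ≥ 193.6   (oxygenate mass)
  96x1 + 64.3x2 + 117.1x3 + 97.1x4 + 70.5x5 + 94.5x6 ≥ 221.9   (octane-barrels)
  x1, x2, x3, x4, x5, x6 ≥ 0.
The cheapest feasible vertex uses only MTBE, butane; FCC naphtha, heavy naphtha, light naphtha, alkylate are not used. There the oxygenate mass and octane-barrels constraints are tight.
That vertex is x3 = 1.55128, x4 = 0.414468.
Objective = 127.6·1.55128 + 43.77·0.414468 = 216.0846.

$216.08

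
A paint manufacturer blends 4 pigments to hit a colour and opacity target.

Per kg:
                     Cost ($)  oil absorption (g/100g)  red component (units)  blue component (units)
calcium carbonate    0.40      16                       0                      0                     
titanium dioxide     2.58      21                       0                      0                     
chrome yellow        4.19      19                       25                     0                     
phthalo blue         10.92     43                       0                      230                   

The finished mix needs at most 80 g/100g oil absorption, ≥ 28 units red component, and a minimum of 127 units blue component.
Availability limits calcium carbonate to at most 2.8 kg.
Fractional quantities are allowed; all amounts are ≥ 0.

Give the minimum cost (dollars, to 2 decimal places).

$10.72

Set it up as a linear program. Let x1 = kg of calcium carbonate, x2 = kg of titanium dioxide, x3 = kg of chrome yellow, x4 = kg of phthalo blue.
Minimize 0.4x1 + 2.58x2 + 4.19x3 + 10.92x4 with:
  16x1 + 21x2 + 19x3 + 43x4 ≤ 80   (oil absorption)
  25x3 ≥ 28   (red component)
  230x4 ≥ 127   (blue component)
  x1 ≤ 2.8
  x1, x2, x3, x4 ≥ 0.
The cheapest feasible vertex uses only chrome yellow, phthalo blue; calcium carbonate, titanium dioxide are not used. The red component and blue component requirements are met with equality.
Solving gives x3 = 1.12, x4 = 0.5522.
Hence cost = 4.19·1.12 + 10.92·0.5522 = $10.7228.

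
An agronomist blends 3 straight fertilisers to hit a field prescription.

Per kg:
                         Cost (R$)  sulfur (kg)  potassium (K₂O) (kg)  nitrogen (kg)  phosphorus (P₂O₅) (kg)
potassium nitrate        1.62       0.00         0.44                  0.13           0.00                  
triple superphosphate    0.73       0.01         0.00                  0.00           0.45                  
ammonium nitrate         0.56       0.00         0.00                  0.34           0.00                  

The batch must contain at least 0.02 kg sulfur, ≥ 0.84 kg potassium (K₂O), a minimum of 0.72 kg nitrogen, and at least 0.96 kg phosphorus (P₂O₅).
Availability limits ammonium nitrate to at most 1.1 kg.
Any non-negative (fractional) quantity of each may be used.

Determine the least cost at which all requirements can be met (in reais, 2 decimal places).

Set it up as a linear program. Let x1 = kg of potassium nitrate, x2 = kg of triple superphosphate, x3 = kg of ammonium nitrate.
Minimize 1.62x1 + 0.73x2 + 0.56x3 subject to:
  0.01x2 ≥ 0.02   (sulfur)
  0.44x1 ≥ 0.84   (potassium (K₂O))
  0.13x1 + 0.34x3 ≥ 0.72   (nitrogen)
  0.45x2 ≥ 0.96   (phosphorus (P₂O₅))
  x3 ≤ 1.1
  x1, x2, x3 ≥ 0.
The optimal mix uses every input. Binding constraints: nitrogen, phosphorus (P₂O₅), the ammonium nitrate cap.
Solving gives x1 = 2.662, x2 = 2.133, x3 = 1.1.
Cost = 1.62·2.662 + 0.73·2.133 + 0.56·1.1 = 6.4855.

R$6.49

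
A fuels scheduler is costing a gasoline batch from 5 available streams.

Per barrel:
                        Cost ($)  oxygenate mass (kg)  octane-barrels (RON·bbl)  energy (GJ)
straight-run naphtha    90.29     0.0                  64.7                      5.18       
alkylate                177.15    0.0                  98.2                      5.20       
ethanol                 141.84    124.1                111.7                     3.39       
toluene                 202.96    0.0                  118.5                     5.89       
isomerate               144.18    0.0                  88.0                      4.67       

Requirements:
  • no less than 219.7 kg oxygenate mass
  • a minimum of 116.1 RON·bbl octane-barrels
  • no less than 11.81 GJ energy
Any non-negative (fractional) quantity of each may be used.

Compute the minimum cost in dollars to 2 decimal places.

Treat it as an LP. Let x1 = barrels of straight-run naphtha, x2 = barrels of alkylate, x3 = barrels of ethanol, x4 = barrels of toluene, x5 = barrels of isomerate.
Minimize 90.29x1 + 177.15x2 + 141.84x3 + 202.96x4 + 144.18x5 s.t.:
  124.1x3 ≥ 219.7   (oxygenate mass)
  64.7x1 + 98.2x2 + 111.7x3 + 118.5x4 + 88x5 ≥ 116.1   (octane-barrels)
  5.18x1 + 5.2x2 + 3.39x3 + 5.89x4 + 4.67x5 ≥ 11.81   (energy)
  x1, x2, x3, x4, x5 ≥ 0.
The cheapest feasible vertex uses only straight-run naphtha, ethanol; alkylate, toluene, isomerate are not used. The oxygenate mass and energy requirements are met with equality.
That vertex is x1 = 1.12134, x3 = 1.77035.
Objective = 90.29·1.12134 + 141.84·1.77035 = 352.3522.

$352.35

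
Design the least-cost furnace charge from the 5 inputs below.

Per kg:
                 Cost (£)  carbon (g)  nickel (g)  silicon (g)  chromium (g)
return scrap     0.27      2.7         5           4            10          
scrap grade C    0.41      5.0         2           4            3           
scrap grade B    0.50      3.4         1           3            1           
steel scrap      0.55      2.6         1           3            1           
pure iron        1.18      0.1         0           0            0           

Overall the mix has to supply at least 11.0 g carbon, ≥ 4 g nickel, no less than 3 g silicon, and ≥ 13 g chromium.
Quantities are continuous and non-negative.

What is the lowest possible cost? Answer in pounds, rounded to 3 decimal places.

Set it up as a linear program. Let x1 = kg of return scrap, x2 = kg of scrap grade C, x3 = kg of scrap grade B, x4 = kg of steel scrap, x5 = kg of pure iron.
Minimise 0.27x1 + 0.41x2 + 0.5x3 + 0.55x4 + 1.18x5 subject to:
  2.7x1 + 5x2 + 3.4x3 + 2.6x4 + 0.1x5 ≥ 11   (carbon)
  5x1 + 2x2 + 1x3 + 1x4 ≥ 4   (nickel)
  4x1 + 4x2 + 3x3 + 3x4 ≥ 3   (silicon)
  10x1 + 3x2 + 1x3 + 1x4 ≥ 13   (chromium)
  x1, x2, x3, x4, x5 ≥ 0.
The minimum-cost mix takes nothing from scrap grade B, steel scrap, pure iron — only return scrap, scrap grade C. Binding constraints: carbon and chromium.
So return scrap = 0.7637 kg, scrap grade C = 1.788 kg.
Hence cost = 0.27·0.7637 + 0.41·1.788 = £0.93928.

£0.939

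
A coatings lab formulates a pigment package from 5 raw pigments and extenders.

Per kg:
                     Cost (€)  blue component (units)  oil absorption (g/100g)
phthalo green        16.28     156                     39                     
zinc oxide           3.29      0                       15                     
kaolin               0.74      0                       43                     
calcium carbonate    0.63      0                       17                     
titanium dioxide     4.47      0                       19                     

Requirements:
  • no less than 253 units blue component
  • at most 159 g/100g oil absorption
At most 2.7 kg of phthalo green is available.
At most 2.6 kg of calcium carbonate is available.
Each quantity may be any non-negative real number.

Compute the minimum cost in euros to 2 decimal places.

Set it up as a linear program. Let x1 = kg of phthalo green, x2 = kg of zinc oxide, x3 = kg of kaolin, x4 = kg of calcium carbonate, x5 = kg of titanium dioxide.
Minimise 16.28x1 + 3.29x2 + 0.74x3 + 0.63x4 + 4.47x5 s.t.:
  156x1 ≥ 253   (blue component)
  39x1 + 15x2 + 43x3 + 17x4 + 19x5 ≤ 159   (oil absorption)
  x1 ≤ 2.7
  x4 ≤ 2.6
  x1, x2, x3, x4, x5 ≥ 0.
At the optimum only phthalo green is positive (zinc oxide, kaolin, calcium carbonate, titanium dioxide = 0). Binding constraint: blue component.
Solving gives x1 = 1.6218.
Hence cost = 16.28·1.6218 = €26.4029.

€26.40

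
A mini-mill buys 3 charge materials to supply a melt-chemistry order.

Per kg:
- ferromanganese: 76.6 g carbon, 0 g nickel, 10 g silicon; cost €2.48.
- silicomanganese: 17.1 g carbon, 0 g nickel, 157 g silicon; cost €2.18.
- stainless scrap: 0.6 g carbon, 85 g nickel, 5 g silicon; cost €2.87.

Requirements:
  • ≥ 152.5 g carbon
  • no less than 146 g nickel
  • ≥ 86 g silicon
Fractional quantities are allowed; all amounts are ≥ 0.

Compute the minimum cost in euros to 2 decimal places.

€10.44

Treat it as an LP. Let x1 = kg of ferromanganese, x2 = kg of silicomanganese, x3 = kg of stainless scrap.
Minimise 2.48x1 + 2.18x2 + 2.87x3 with:
  76.6x1 + 17.1x2 + 0.6x3 ≥ 152.5   (carbon)
  85x3 ≥ 146   (nickel)
  10x1 + 157x2 + 5x3 ≥ 86   (silicon)
  x1, x2, x3 ≥ 0.
The optimal mix uses every input. Binding constraints: carbon, nickel, silicon.
So ferromanganese = 1.894 kg, silicomanganese = 0.3724 kg, stainless scrap = 1.718 kg.
Total cost: 2.48·1.894 + 2.18·0.3724 + 2.87·1.718 = 10.4396.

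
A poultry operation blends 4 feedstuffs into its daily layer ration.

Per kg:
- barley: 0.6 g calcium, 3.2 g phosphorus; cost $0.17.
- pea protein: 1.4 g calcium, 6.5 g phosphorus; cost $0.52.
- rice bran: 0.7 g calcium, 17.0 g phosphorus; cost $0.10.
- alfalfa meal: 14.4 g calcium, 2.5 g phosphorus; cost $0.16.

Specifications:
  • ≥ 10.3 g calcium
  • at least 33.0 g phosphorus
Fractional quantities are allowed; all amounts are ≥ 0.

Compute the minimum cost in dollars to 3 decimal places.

Let x1 = kg of barley, x2 = kg of pea protein, x3 = kg of rice bran, x4 = kg of alfalfa meal.
Minimise 0.17x1 + 0.52x2 + 0.1x3 + 0.16x4 s.t.:
  0.6x1 + 1.4x2 + 0.7x3 + 14.4x4 ≥ 10.3   (calcium)
  3.2x1 + 6.5x2 + 17x3 + 2.5x4 ≥ 33   (phosphorus)
  x1, x2, x3, x4 ≥ 0.
The cheapest feasible vertex uses only rice bran, alfalfa meal; barley, pea protein are not used. The calcium and phosphorus requirements are met with equality.
That vertex is x3 = 1.849, x4 = 0.6254.
Hence cost = 0.1·1.849 + 0.16·0.6254 = $0.28496.

$0.285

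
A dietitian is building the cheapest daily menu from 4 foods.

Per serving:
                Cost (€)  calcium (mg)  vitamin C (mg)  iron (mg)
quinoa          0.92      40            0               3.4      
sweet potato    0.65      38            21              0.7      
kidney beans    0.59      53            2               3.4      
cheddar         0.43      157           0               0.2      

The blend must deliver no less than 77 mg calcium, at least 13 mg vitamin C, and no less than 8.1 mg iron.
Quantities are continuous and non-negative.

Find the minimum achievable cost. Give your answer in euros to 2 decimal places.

Treat it as an LP. Let x1 = servings of quinoa, x2 = servings of sweet potato, x3 = servings of kidney beans, x4 = servings of cheddar.
Minimise 0.92x1 + 0.65x2 + 0.59x3 + 0.43x4 subject to:
  40x1 + 38x2 + 53x3 + 157x4 ≥ 77   (calcium)
  21x2 + 2x3 ≥ 13   (vitamin C)
  3.4x1 + 0.7x2 + 3.4x3 + 0.2x4 ≥ 8.1   (iron)
  x1, x2, x3, x4 ≥ 0.
The cheapest feasible vertex uses only sweet potato, kidney beans; quinoa, cheddar are not used. There the vitamin C and iron constraints are tight.
Solving gives x2 = 0.4, x3 = 2.3.
Hence cost = 0.65·0.4 + 0.59·2.3 = €1.6170.

€1.62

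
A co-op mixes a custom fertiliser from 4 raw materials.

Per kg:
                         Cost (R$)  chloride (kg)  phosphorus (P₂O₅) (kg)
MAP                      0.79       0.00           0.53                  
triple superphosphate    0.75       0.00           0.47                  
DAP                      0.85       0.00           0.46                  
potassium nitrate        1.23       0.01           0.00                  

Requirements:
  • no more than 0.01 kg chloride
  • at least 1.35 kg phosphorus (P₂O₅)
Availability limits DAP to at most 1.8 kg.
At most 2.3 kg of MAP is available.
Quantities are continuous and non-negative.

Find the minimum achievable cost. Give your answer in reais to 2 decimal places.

Let x1 = kg of MAP, x2 = kg of triple superphosphate, x3 = kg of DAP, x4 = kg of potassium nitrate.
Minimize 0.79x1 + 0.75x2 + 0.85x3 + 1.23x4 s.t.:
  0.01x4 ≤ 0.01   (chloride)
  0.53x1 + 0.47x2 + 0.46x3 ≥ 1.35   (phosphorus (P₂O₅))
  x3 ≤ 1.8
  x1 ≤ 2.3
  x1, x2, x3, x4 ≥ 0.
The optimal basis is {MAP, triple superphosphate}; DAP, potassium nitrate drop out. There the phosphorus (P₂O₅) and the MAP cap constraints are tight.
Solving gives x1 = 2.3, x2 = 0.2787.
Objective = 0.79·2.3 + 0.75·0.2787 = 2.0260.

R$2.03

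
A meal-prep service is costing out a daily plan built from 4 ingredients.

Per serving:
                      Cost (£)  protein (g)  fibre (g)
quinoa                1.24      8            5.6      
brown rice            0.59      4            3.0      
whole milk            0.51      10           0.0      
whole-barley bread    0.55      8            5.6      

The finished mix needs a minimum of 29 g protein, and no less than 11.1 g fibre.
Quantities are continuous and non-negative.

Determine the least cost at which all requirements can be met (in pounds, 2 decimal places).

£1.76

Let x1 = servings of quinoa, x2 = servings of brown rice, x3 = servings of whole milk, x4 = servings of whole-barley bread.
Minimize 1.24x1 + 0.59x2 + 0.51x3 + 0.55x4 with:
  8x1 + 4x2 + 10x3 + 8x4 ≥ 29   (protein)
  5.6x1 + 3x2 + 5.6x4 ≥ 11.1   (fibre)
  x1, x2, x3, x4 ≥ 0.
The minimum-cost mix takes nothing from quinoa, brown rice — only whole milk, whole-barley bread. There the protein and fibre constraints are tight.
That vertex is x3 = 1.314, x4 = 1.982.
Total cost: 0.51·1.314 + 0.55·1.982 = 1.7602.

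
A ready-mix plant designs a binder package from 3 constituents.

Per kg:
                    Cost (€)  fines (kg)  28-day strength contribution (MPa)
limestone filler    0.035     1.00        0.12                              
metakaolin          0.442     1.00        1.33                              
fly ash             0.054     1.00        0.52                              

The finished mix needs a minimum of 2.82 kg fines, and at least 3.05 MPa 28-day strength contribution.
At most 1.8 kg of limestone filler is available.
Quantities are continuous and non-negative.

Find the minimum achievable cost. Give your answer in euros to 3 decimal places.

Let x1 = kg of limestone filler, x2 = kg of metakaolin, x3 = kg of fly ash.
min 0.035x1 + 0.442x2 + 0.054x3 subject to:
  1x1 + 1x2 + 1x3 ≥ 2.82   (fines)
  0.12x1 + 1.33x2 + 0.52x3 ≥ 3.05   (28-day strength contribution)
  x1 ≤ 1.8
  x1, x2, x3 ≥ 0.
The minimum-cost mix takes nothing from limestone filler, metakaolin — only fly ash. The 28-day strength contribution requirement is met with equality.
So fly ash = 5.865 kg.
Cost = 0.054·5.865 = 0.31671.

€0.317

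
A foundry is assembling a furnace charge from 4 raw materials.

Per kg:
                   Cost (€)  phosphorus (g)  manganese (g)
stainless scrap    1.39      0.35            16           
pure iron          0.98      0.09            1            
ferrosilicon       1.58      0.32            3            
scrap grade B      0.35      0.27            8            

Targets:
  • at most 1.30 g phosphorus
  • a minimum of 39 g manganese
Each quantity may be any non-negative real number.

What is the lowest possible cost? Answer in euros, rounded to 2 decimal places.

€1.77

This is a linear program. Let x1 = kg of stainless scrap, x2 = kg of pure iron, x3 = kg of ferrosilicon, x4 = kg of scrap grade B.
Minimise 1.39x1 + 0.98x2 + 1.58x3 + 0.35x4 with:
  0.35x1 + 0.09x2 + 0.32x3 + 0.27x4 ≤ 1.3   (phosphorus)
  16x1 + 1x2 + 3x3 + 8x4 ≥ 39   (manganese)
  x1, x2, x3, x4 ≥ 0.
The minimum-cost mix takes nothing from pure iron, ferrosilicon — only stainless scrap, scrap grade B. There the phosphorus and manganese constraints are tight.
Solving gives x1 = 0.08553, x4 = 4.704.
Objective = 1.39·0.08553 + 0.35·4.704 = 1.7653.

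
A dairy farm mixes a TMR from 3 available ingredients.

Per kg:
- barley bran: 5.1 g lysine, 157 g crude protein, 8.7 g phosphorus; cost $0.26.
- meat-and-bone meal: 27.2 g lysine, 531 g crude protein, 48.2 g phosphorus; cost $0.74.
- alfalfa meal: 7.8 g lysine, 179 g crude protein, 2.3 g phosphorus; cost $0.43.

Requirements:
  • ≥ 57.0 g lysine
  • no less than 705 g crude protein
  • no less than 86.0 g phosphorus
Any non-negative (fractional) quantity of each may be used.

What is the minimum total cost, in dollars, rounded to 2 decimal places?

$1.55

Let x1 = kg of barley bran, x2 = kg of meat-and-bone meal, x3 = kg of alfalfa meal.
Minimize 0.26x1 + 0.74x2 + 0.43x3 with:
  5.1x1 + 27.2x2 + 7.8x3 ≥ 57   (lysine)
  157x1 + 531x2 + 179x3 ≥ 705   (crude protein)
  8.7x1 + 48.2x2 + 2.3x3 ≥ 86   (phosphorus)
  x1, x2, x3 ≥ 0.
At the optimum only meat-and-bone meal is positive (barley bran, alfalfa meal = 0). There the lysine constraint is tight.
Optimal quantities: meat-and-bone meal = 2.096 kg.
Hence cost = 0.74·2.096 = $1.5510.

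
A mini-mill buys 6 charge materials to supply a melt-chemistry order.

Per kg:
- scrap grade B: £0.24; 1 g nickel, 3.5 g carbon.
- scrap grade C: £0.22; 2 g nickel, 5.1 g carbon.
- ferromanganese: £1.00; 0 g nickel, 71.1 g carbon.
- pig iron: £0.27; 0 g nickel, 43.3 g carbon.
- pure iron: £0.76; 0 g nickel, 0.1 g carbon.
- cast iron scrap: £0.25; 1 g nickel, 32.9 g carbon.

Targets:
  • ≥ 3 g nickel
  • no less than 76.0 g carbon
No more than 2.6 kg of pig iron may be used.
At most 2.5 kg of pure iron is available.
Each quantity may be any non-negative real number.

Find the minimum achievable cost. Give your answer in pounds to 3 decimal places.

£0.645

Let x1 = kg of scrap grade B, x2 = kg of scrap grade C, x3 = kg of ferromanganese, x4 = kg of pig iron, x5 = kg of pure iron, x6 = kg of cast iron scrap.
min 0.24x1 + 0.22x2 + 1x3 + 0.27x4 + 0.76x5 + 0.25x6 with:
  1x1 + 2x2 + 1x6 ≥ 3   (nickel)
  3.5x1 + 5.1x2 + 71.1x3 + 43.3x4 + 0.1x5 + 32.9x6 ≥ 76   (carbon)
  x4 ≤ 2.6
  x5 ≤ 2.5
  x1, x2, x3, x4, x5, x6 ≥ 0.
The optimal basis is {scrap grade C, cast iron scrap}; scrap grade B, ferromanganese, pig iron, pure iron drop out. Binding constraints: nickel and carbon.
Solving gives x2 = 0.374, x6 = 2.252.
Objective = 0.22·0.374 + 0.25·2.252 = 0.64528.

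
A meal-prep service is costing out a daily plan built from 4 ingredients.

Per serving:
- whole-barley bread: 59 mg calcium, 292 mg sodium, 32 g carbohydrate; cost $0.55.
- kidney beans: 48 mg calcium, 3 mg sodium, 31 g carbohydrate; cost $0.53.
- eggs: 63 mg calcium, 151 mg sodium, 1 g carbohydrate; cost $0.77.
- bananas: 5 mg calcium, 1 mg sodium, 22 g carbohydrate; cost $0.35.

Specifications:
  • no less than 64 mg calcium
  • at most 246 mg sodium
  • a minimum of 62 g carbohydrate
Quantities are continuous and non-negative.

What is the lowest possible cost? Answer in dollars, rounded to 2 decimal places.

$1.03

This is a linear program. Let x1 = servings of whole-barley bread, x2 = servings of kidney beans, x3 = servings of eggs, x4 = servings of bananas.
min 0.55x1 + 0.53x2 + 0.77x3 + 0.35x4 s.t.:
  59x1 + 48x2 + 63x3 + 5x4 ≥ 64   (calcium)
  292x1 + 3x2 + 151x3 + 1x4 ≤ 246   (sodium)
  32x1 + 31x2 + 1x3 + 22x4 ≥ 62   (carbohydrate)
  x1, x2, x3, x4 ≥ 0.
The minimum-cost mix takes nothing from eggs — only whole-barley bread, kidney beans, bananas. The calcium, sodium, carbohydrate requirements are met with equality.
Solving gives x1 = 0.8361, x2 = 0.1626, x4 = 1.373.
Objective = 0.55·0.8361 + 0.53·0.1626 + 0.35·1.373 = 1.0266.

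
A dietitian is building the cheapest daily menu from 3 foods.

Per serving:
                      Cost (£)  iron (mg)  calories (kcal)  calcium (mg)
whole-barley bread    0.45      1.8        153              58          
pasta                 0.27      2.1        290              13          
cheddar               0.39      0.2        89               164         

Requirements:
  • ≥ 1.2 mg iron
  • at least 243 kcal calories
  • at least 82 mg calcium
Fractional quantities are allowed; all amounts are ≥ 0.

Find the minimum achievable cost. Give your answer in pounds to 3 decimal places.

Treat it as an LP. Let x1 = servings of whole-barley bread, x2 = servings of pasta, x3 = servings of cheddar.
Minimize 0.45x1 + 0.27x2 + 0.39x3 subject to:
  1.8x1 + 2.1x2 + 0.2x3 ≥ 1.2   (iron)
  153x1 + 290x2 + 89x3 ≥ 243   (calories)
  58x1 + 13x2 + 164x3 ≥ 82   (calcium)
  x1, x2, x3 ≥ 0.
At the optimum only pasta, cheddar are positive (whole-barley bread = 0). There the calories and calcium constraints are tight.
That vertex is x2 = 0.7015, x3 = 0.4444.
Objective = 0.27·0.7015 + 0.39·0.4444 = 0.36272.

£0.363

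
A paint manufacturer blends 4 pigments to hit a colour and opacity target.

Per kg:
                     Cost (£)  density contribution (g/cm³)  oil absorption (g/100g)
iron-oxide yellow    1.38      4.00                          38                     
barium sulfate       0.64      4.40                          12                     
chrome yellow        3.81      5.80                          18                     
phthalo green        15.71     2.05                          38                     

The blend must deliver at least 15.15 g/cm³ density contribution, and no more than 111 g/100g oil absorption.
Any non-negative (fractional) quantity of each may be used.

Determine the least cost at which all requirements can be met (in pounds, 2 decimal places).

£2.20

This is a linear program. Let x1 = kg of iron-oxide yellow, x2 = kg of barium sulfate, x3 = kg of chrome yellow, x4 = kg of phthalo green.
min 1.38x1 + 0.64x2 + 3.81x3 + 15.71x4 with:
  4x1 + 4.4x2 + 5.8x3 + 2.05x4 ≥ 15.15   (density contribution)
  38x1 + 12x2 + 18x3 + 38x4 ≤ 111   (oil absorption)
  x1, x2, x3, x4 ≥ 0.
The cheapest feasible vertex uses only barium sulfate; iron-oxide yellow, chrome yellow, phthalo green are not used. There the density contribution constraint is tight.
So barium sulfate = 3.443 kg.
Objective = 0.64·3.443 = 2.2035.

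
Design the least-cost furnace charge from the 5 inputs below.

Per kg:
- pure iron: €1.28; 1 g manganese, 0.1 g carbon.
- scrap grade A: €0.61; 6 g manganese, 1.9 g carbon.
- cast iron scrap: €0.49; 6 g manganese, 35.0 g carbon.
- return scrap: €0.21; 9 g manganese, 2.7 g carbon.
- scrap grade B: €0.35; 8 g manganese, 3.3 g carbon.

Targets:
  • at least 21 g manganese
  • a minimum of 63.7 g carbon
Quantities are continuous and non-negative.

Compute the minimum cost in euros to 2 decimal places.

Treat it as an LP. Let x1 = kg of pure iron, x2 = kg of scrap grade A, x3 = kg of cast iron scrap, x4 = kg of return scrap, x5 = kg of scrap grade B.
Minimize 1.28x1 + 0.61x2 + 0.49x3 + 0.21x4 + 0.35x5 with:
  1x1 + 6x2 + 6x3 + 9x4 + 8x5 ≥ 21   (manganese)
  0.1x1 + 1.9x2 + 35x3 + 2.7x4 + 3.3x5 ≥ 63.7   (carbon)
  x1, x2, x3, x4, x5 ≥ 0.
The cheapest feasible vertex uses only cast iron scrap, return scrap; pure iron, scrap grade A, scrap grade B are not used. There the manganese and carbon constraints are tight.
Solving gives x3 = 1.729, x4 = 1.181.
Total cost: 0.49·1.729 + 0.21·1.181 = 1.0952.

€1.10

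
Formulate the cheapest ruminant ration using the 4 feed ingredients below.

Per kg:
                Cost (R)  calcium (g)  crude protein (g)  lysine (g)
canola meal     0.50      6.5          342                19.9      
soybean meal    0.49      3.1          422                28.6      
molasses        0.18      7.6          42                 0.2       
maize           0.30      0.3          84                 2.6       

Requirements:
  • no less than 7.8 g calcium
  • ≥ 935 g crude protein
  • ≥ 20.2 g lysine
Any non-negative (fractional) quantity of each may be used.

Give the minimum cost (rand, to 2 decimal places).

Set it up as a linear program. Let x1 = kg of canola meal, x2 = kg of soybean meal, x3 = kg of molasses, x4 = kg of maize.
min 0.5x1 + 0.49x2 + 0.18x3 + 0.3x4 s.t.:
  6.5x1 + 3.1x2 + 7.6x3 + 0.3x4 ≥ 7.8   (calcium)
  342x1 + 422x2 + 42x3 + 84x4 ≥ 935   (crude protein)
  19.9x1 + 28.6x2 + 0.2x3 + 2.6x4 ≥ 20.2   (lysine)
  x1, x2, x3, x4 ≥ 0.
The minimum-cost mix takes nothing from canola meal, maize — only soybean meal, molasses. There the calcium and crude protein constraints are tight.
Optimal quantities: soybean meal = 2.203 kg, molasses = 0.1278 kg.
Hence cost = 0.49·2.203 + 0.18·0.1278 = R1.1025.

R1.10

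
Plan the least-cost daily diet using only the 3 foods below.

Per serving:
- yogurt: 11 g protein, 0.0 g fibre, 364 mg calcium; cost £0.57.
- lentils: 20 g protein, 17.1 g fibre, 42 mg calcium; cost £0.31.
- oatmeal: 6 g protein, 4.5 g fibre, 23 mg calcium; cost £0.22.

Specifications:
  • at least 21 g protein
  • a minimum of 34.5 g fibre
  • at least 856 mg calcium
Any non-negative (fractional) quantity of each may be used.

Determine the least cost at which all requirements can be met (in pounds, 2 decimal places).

£1.83

Let x1 = servings of yogurt, x2 = servings of lentils, x3 = servings of oatmeal.
Minimize 0.57x1 + 0.31x2 + 0.22x3 subject to:
  11x1 + 20x2 + 6x3 ≥ 21   (protein)
  17.1x2 + 4.5x3 ≥ 34.5   (fibre)
  364x1 + 42x2 + 23x3 ≥ 856   (calcium)
  x1, x2, x3 ≥ 0.
The minimum-cost mix takes nothing from oatmeal — only yogurt, lentils. The fibre and calcium requirements are met with equality.
Solving gives x1 = 2.119, x2 = 2.018.
Hence cost = 0.57·2.119 + 0.31·2.018 = £1.8334.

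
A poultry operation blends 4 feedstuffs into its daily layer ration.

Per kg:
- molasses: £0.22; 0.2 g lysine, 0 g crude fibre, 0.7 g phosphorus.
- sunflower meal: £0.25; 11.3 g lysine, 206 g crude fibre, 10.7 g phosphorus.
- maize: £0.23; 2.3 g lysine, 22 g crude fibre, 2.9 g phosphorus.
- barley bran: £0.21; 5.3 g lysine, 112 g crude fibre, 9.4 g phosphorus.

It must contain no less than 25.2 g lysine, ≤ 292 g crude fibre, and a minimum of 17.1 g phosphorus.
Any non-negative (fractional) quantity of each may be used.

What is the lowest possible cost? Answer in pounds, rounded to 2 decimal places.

£2.06

Let x1 = kg of molasses, x2 = kg of sunflower meal, x3 = kg of maize, x4 = kg of barley bran.
Minimise 0.22x1 + 0.25x2 + 0.23x3 + 0.21x4 with:
  0.2x1 + 11.3x2 + 2.3x3 + 5.3x4 ≥ 25.2   (lysine)
  206x2 + 22x3 + 112x4 ≤ 292   (crude fibre)
  0.7x1 + 10.7x2 + 2.9x3 + 9.4x4 ≥ 17.1   (phosphorus)
  x1, x2, x3, x4 ≥ 0.
The optimal basis is {sunflower meal, maize}; molasses, barley bran drop out. Binding constraints: lysine and crude fibre.
That vertex is x2 = 0.5204, x3 = 8.4.
Objective = 0.25·0.5204 + 0.23·8.4 = 2.0621.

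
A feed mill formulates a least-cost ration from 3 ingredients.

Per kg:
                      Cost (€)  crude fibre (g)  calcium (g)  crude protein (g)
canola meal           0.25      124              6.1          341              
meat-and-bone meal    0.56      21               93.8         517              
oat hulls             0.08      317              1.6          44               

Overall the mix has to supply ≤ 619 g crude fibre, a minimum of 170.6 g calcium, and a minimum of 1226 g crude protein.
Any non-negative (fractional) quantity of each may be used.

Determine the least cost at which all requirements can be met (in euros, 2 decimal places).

€1.22

Treat it as an LP. Let x1 = kg of canola meal, x2 = kg of meat-and-bone meal, x3 = kg of oat hulls.
Minimise 0.25x1 + 0.56x2 + 0.08x3 s.t.:
  124x1 + 21x2 + 317x3 ≤ 619   (crude fibre)
  6.1x1 + 93.8x2 + 1.6x3 ≥ 170.6   (calcium)
  341x1 + 517x2 + 44x3 ≥ 1226   (crude protein)
  x1, x2, x3 ≥ 0.
The minimum-cost mix takes nothing from oat hulls — only canola meal, meat-and-bone meal. There the calcium and crude protein constraints are tight.
That vertex is x1 = 0.9295, x2 = 1.758.
Total cost: 0.25·0.9295 + 0.56·1.758 = 1.2169.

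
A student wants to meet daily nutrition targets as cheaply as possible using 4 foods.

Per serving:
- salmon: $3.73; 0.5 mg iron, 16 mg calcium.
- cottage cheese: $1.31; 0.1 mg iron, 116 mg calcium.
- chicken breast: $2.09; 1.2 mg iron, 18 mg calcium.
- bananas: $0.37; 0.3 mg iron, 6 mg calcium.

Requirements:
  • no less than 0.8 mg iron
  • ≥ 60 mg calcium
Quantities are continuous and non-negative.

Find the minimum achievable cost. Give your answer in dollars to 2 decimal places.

Set it up as a linear program. Let x1 = servings of salmon, x2 = servings of cottage cheese, x3 = servings of chicken breast, x4 = servings of bananas.
min 3.73x1 + 1.31x2 + 2.09x3 + 0.37x4 with:
  0.5x1 + 0.1x2 + 1.2x3 + 0.3x4 ≥ 0.8   (iron)
  16x1 + 116x2 + 18x3 + 6x4 ≥ 60   (calcium)
  x1, x2, x3, x4 ≥ 0.
The cheapest feasible vertex uses only cottage cheese, bananas; salmon, chicken breast are not used. There the iron and calcium constraints are tight.
Optimal quantities: cottage cheese = 0.386 servings, bananas = 2.538 servings.
Objective = 1.31·0.386 + 0.37·2.538 = 1.4447.

$1.44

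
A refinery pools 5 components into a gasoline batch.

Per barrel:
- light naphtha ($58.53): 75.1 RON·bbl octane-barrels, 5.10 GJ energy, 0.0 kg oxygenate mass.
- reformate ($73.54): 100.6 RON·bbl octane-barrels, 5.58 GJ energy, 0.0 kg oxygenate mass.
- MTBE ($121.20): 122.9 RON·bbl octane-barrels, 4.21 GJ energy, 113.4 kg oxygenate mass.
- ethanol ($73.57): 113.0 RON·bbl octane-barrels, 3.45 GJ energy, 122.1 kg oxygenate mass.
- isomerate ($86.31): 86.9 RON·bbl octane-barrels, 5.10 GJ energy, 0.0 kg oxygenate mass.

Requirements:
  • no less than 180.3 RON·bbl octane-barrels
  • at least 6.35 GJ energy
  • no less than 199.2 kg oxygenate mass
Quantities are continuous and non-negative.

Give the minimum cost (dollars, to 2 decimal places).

$128.31

Treat it as an LP. Let x1 = barrels of light naphtha, x2 = barrels of reformate, x3 = barrels of MTBE, x4 = barrels of ethanol, x5 = barrels of isomerate.
min 58.53x1 + 73.54x2 + 121.2x3 + 73.57x4 + 86.31x5 subject to:
  75.1x1 + 100.6x2 + 122.9x3 + 113x4 + 86.9x5 ≥ 180.3   (octane-barrels)
  5.1x1 + 5.58x2 + 4.21x3 + 3.45x4 + 5.1x5 ≥ 6.35   (energy)
  113.4x3 + 122.1x4 ≥ 199.2   (oxygenate mass)
  x1, x2, x3, x4, x5 ≥ 0.
The optimal basis is {light naphtha, ethanol}; reformate, MTBE, isomerate drop out. The energy and oxygenate mass requirements are met with equality.
That vertex is x1 = 0.14147, x4 = 1.63145.
Hence cost = 58.53·0.14147 + 73.57·1.63145 = $128.3060.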